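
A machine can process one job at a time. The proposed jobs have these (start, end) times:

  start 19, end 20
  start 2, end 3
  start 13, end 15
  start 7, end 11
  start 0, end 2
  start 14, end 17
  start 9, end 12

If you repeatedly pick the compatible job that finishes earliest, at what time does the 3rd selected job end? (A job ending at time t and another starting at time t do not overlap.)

Order by finish time; keep every interval that doesn't clash with the previous kept one.
Sorted by end: (0,2)  (2,3)  (7,11)  (9,12)  (13,15)  (14,17)  (19,20)
take (0,2); take (2,3); take (7,11); take (13,15); take (19,20).
Selected: (0,2) (2,3) (7,11) (13,15) (19,20)

11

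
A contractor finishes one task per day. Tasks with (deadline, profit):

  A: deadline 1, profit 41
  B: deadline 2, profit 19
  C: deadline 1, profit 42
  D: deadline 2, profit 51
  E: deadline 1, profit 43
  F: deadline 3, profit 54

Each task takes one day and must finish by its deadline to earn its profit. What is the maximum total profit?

148

By profit: F(d3,54), D(d2,51), E(d1,43), C(d1,42), A(d1,41), B(d2,19)
F→slot 3; D→slot 2; E→slot 1; C skipped; A skipped; B skipped.
Profit = 43 + 51 + 54 = 148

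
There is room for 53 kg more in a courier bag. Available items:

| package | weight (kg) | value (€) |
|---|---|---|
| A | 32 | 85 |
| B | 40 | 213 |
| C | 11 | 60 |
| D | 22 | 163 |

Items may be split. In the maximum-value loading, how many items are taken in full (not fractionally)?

Ratios (sorted): D 7.41, C 5.45, B 5.33, A 2.66
take D (22 @ 163); take C (11 @ 60); take 20/40 of B → 106.50. Capacity used 53/53.
2 item(s) taken whole; one partial (take 20/40 of B).

2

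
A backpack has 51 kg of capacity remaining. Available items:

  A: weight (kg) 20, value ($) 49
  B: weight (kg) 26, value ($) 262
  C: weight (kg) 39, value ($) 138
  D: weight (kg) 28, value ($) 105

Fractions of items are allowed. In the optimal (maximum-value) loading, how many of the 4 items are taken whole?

1

Sort by value per unit weight and fill in that order.
Ratios (sorted): B 10.08, D 3.75, C 3.54, A 2.45
take B (26 @ 262); take 25/28 of D → 93.75. Capacity used 51/51.
1 item(s) taken whole; one partial (take 25/28 of D).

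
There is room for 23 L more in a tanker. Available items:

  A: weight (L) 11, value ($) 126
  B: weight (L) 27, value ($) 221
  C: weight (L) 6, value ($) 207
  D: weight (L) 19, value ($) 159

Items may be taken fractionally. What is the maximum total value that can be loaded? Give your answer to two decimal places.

Sort by value per unit weight and fill in that order.
Ratios (sorted): C 34.50, A 11.45, D 8.37, B 8.19
take C (6 @ 207); take A (11 @ 126); take 6/19 of D → 50.21. Capacity used 23/23.
Total value = 383.21

383.21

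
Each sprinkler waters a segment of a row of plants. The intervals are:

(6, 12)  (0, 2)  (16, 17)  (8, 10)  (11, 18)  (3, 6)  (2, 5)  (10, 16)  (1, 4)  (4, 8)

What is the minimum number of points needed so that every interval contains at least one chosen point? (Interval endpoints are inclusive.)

4

By right end: [0,2]  [1,4]  [2,5]  [3,6]  [4,8]  [8,10]  [6,12]  [10,16]  [16,17]  [11,18]
[0,2] uncovered → point at 2; [3,6] uncovered → point at 6; [8,10] uncovered → point at 10; [16,17] uncovered → point at 17.
Points: 2, 6, 10, 17 (4 total).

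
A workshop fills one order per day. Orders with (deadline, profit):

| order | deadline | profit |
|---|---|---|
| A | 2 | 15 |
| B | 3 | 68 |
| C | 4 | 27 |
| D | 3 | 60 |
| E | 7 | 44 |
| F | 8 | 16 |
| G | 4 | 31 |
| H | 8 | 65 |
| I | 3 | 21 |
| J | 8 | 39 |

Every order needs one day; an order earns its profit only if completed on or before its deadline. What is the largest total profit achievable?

350

Profit order: B=68 H=65 D=60 E=44 J=39 G=31 C=27 I=21 F=16 A=15
Assign: B→slot 3, H→slot 8, D→slot 2, E→slot 7, J→slot 6, G→slot 4, C→slot 1, I skipped, F→slot 5, A skipped.
Slots: [1:C] [2:D] [3:B] [4:G] [5:F] [6:J] [7:E] [8:H]
Profit = 27 + 60 + 68 + 31 + 16 + 39 + 44 + 65 = 350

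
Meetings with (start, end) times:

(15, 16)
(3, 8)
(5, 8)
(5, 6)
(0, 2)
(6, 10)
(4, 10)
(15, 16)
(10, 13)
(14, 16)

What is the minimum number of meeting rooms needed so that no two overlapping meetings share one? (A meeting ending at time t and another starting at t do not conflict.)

starts: [0, 3, 4, 5, 5, 6, 10, 14, 15, 15]
ends:   [2, 6, 8, 8, 10, 10, 13, 16, 16, 16]
s0→1 e2→0 s3→1 s4→2 s5→3 s5→4  — peak 4.

4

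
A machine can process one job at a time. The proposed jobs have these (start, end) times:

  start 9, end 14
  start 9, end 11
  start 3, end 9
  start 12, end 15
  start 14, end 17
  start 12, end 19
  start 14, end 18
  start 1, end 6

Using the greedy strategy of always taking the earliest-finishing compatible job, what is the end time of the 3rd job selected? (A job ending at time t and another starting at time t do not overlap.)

By end time: (1,6), (3,9), (9,11), (9,14), (12,15), (14,17), (14,18), (12,19).
Pick (1,6); next start ≥ 6 → (9,11); next start ≥ 11 → (12,15).
Selected: (1,6) (9,11) (12,15)

15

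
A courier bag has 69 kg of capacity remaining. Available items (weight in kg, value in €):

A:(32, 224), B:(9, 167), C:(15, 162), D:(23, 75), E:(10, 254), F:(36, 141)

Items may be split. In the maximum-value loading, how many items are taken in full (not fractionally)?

4

Sort by value per unit weight and fill in that order.
Ratios (sorted): E 25.40, B 18.56, C 10.80, A 7.00, F 3.92, D 3.26
take E (10 @ 254); take B (9 @ 167); take C (15 @ 162); take A (32 @ 224); take 3/36 of F → 11.75. Capacity used 69/69.
4 item(s) taken whole; one partial (take 3/36 of F).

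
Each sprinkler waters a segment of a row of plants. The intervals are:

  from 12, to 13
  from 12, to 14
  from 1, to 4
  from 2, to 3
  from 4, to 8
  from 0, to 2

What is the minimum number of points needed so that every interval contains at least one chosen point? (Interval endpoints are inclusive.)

3

By right end: [0,2]  [2,3]  [1,4]  [4,8]  [12,13]  [12,14]
[0,2] uncovered → point at 2; [4,8] uncovered → point at 8; [12,13] uncovered → point at 13.
Points: 2, 8, 13 (3 total).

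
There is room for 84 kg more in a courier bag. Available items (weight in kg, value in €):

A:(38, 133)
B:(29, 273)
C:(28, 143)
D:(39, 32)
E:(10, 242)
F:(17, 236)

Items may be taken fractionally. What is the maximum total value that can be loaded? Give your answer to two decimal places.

894.00

Order: E (242/10=24.20) > F (236/17=13.88) > B (273/29=9.41) > C (143/28=5.11) > A (133/38=3.50) > D (32/39=0.82)
Fill: take E (10 @ 242) → take F (17 @ 236) → take B (29 @ 273) → take C (28 @ 143); 84/84 used.
Total value = 894.00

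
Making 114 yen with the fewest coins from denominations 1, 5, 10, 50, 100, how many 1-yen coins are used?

4

114 − 1×100→14 − 1×10→4 − 4×1→0
Count of 1: 4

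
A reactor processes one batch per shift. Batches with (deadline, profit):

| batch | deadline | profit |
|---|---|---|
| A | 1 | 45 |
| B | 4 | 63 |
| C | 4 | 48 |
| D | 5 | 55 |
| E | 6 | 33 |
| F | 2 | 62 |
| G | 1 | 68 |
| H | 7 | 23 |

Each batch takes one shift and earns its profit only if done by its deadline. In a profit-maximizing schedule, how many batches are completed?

7

Take jobs in profit order; each goes to the latest open slot no later than its deadline.
By profit: G(d1,68), B(d4,63), F(d2,62), D(d5,55), C(d4,48), A(d1,45), E(d6,33), H(d7,23)
G→slot 1; B→slot 4; F→slot 2; D→slot 5; C→slot 3; A skipped; E→slot 6; H→slot 7.
7 of 8 scheduled.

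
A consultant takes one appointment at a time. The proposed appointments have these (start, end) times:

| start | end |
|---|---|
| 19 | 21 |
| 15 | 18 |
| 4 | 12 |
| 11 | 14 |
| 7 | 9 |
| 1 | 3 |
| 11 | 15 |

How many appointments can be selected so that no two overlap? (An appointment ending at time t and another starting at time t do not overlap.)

5

By end time: (1,3), (7,9), (4,12), (11,14), (11,15), (15,18), (19,21).
Pick (1,3); next start ≥ 3 → (7,9); next start ≥ 9 → (11,14); next start ≥ 14 → (15,18); next start ≥ 18 → (19,21).
Selected 5 appointments.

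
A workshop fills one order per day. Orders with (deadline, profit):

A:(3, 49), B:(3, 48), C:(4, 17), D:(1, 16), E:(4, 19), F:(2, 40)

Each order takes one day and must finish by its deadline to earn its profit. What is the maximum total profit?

By profit: A(d3,49), B(d3,48), F(d2,40), E(d4,19), C(d4,17), D(d1,16)
A→slot 3; B→slot 2; F→slot 1; E→slot 4; C skipped; D skipped.
Profit = 40 + 48 + 49 + 19 = 156

156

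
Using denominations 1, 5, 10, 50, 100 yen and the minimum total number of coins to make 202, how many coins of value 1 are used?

2

Use the largest denomination that fits, subtract, and repeat.
202 − 2×100→2 − 2×1→0
Count of 1: 2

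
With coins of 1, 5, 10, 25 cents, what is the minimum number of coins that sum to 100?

Use the largest denomination that fits, subtract, and repeat.
100 = 4×25
Total coins = 4 = 4

4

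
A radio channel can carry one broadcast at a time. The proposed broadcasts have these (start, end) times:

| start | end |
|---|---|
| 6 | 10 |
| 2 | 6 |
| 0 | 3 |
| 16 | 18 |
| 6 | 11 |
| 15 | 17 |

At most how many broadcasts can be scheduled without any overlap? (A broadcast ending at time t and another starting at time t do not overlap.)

Sort by end time and greedily take each interval whose start is ≥ the last chosen end.
By end time: (0,3), (2,6), (6,10), (6,11), (15,17), (16,18).
Pick (0,3); next start ≥ 3 → (6,10); next start ≥ 10 → (15,17).
Selected 3 broadcasts.

3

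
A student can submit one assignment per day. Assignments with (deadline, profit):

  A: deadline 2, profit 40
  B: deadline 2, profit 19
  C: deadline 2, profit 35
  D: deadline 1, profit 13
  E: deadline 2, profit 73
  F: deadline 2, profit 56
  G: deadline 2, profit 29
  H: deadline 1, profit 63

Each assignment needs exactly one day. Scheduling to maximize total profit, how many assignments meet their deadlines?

Sort by profit descending; place each in the latest free slot ≤ its deadline.
Profit order: E=73 H=63 F=56 A=40 C=35 G=29 B=19 D=13
Assign: E→slot 2, H→slot 1, F skipped, A skipped, C skipped, G skipped, B skipped, D skipped.
Slots: [1:H] [2:E]
2 of 8 scheduled.

2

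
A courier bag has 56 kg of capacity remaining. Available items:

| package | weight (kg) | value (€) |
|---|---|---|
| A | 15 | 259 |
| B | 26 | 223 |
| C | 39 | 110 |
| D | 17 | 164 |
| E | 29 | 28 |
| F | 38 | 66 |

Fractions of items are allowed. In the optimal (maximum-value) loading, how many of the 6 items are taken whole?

2

Ratios (sorted): A 17.27, D 9.65, B 8.58, C 2.82, F 1.74, E 0.97
take A (15 @ 259); take D (17 @ 164); take 24/26 of B → 205.85. Capacity used 56/56.
2 item(s) taken whole; one partial (take 24/26 of B).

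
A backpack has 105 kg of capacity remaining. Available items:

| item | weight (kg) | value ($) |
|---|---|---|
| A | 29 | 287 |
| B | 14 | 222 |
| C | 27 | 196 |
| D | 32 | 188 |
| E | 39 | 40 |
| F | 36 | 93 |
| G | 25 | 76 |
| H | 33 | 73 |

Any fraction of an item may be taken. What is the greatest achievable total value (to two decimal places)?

902.12

Greedy by value/weight ratio, highest first.
Ratios (sorted): B 15.86, A 9.90, C 7.26, D 5.88, G 3.04, F 2.58, H 2.21, E 1.03
take B (14 @ 222); take A (29 @ 287); take C (27 @ 196); take D (32 @ 188); take 3/25 of G → 9.12. Capacity used 105/105.
Total value = 902.12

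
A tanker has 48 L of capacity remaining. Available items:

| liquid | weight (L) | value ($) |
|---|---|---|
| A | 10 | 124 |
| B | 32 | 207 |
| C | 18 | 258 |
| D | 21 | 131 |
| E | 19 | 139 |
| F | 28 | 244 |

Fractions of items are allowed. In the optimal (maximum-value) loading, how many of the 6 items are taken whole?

Sort by value per unit weight and fill in that order.
Ratios (sorted): C 14.33, A 12.40, F 8.71, E 7.32, B 6.47, D 6.24
take C (18 @ 258); take A (10 @ 124); take 20/28 of F → 174.29. Capacity used 48/48.
2 item(s) taken whole; one partial (take 20/28 of F).

2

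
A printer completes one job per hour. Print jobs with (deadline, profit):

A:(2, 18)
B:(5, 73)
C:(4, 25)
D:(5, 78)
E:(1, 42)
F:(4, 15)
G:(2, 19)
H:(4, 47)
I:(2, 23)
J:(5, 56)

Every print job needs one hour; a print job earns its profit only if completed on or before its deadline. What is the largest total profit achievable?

Profit order: D=78 B=73 J=56 H=47 E=42 C=25 I=23 G=19 A=18 F=15
Assign: D→slot 5, B→slot 4, J→slot 3, H→slot 2, E→slot 1, C skipped, I skipped, G skipped, A skipped, F skipped.
Slots: [1:E] [2:H] [3:J] [4:B] [5:D]
Profit = 42 + 47 + 56 + 73 + 78 = 296

296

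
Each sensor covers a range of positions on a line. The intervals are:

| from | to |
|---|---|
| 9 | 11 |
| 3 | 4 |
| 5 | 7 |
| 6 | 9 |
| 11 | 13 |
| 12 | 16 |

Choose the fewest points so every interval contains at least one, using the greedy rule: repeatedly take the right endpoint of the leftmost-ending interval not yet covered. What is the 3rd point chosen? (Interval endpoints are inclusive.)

11

Sort by right endpoint; whenever an interval is uncovered, place a point at its right end.
By right end: [3,4]  [5,7]  [6,9]  [9,11]  [11,13]  [12,16]
[3,4] uncovered → point at 4; [5,7] uncovered → point at 7; [9,11] uncovered → point at 11; [12,16] uncovered → point at 16.
Points: 4, 7, 11, 16 (4 total).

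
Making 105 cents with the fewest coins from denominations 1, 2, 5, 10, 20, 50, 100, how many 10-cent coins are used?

105 − 1×100→5 − 1×5→0
Count of 10: 0

0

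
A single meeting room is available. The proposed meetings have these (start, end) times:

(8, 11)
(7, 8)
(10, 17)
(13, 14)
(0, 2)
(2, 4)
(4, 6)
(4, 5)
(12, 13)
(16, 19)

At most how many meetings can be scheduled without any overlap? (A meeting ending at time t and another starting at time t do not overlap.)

By end time: (0,2), (2,4), (4,5), (4,6), (7,8), (8,11), (12,13), (13,14), (10,17), (16,19).
Pick (0,2); next start ≥ 2 → (2,4); next start ≥ 4 → (4,5); next start ≥ 5 → (7,8); next start ≥ 8 → (8,11); next start ≥ 11 → (12,13); next start ≥ 13 → (13,14); next start ≥ 14 → (16,19).
Selected 8 meetings.

8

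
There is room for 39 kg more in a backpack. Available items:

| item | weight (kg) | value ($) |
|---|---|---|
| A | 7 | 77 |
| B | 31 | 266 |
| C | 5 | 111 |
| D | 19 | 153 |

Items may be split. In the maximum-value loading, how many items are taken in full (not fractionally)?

2

Greedy by value/weight ratio, highest first.
Ratios (sorted): C 22.20, A 11.00, B 8.58, D 8.05
take C (5 @ 111); take A (7 @ 77); take 27/31 of B → 231.68. Capacity used 39/39.
2 item(s) taken whole; one partial (take 27/31 of B).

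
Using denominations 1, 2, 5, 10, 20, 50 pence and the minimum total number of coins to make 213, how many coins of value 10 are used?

1

213 − 4×50→13 − 1×10→3 − 1×2→1 − 1×1→0
Count of 10: 1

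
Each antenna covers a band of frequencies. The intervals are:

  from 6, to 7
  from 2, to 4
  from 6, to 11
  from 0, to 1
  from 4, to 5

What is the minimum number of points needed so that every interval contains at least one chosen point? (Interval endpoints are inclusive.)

Process intervals by earliest right end; each time one isn't hit yet, stab at its right endpoint.
Sorted: [0,1] [2,4] [4,5] [6,7] [6,11]
{[0,1]} hit by 1; {[2,4],[4,5]} hit by 4; {[6,7],[6,11]} hit by 7.
Points: 1, 4, 7 (3 total).

3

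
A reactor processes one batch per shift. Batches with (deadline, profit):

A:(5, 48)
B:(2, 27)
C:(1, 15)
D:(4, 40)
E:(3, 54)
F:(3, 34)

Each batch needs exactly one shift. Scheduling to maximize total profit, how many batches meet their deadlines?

Sort by profit descending; place each in the latest free slot ≤ its deadline.
By profit: E(d3,54), A(d5,48), D(d4,40), F(d3,34), B(d2,27), C(d1,15)
E→slot 3; A→slot 5; D→slot 4; F→slot 2; B→slot 1; C skipped.
5 of 6 scheduled.

5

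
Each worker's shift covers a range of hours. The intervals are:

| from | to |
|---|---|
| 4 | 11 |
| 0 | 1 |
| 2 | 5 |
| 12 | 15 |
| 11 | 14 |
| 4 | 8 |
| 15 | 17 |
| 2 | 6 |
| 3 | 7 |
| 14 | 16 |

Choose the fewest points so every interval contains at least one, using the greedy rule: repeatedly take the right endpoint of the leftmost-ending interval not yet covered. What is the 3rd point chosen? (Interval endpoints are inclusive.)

By right end: [0,1]  [2,5]  [2,6]  [3,7]  [4,8]  [4,11]  [11,14]  [12,15]  [14,16]  [15,17]
[0,1] uncovered → point at 1; [2,5] uncovered → point at 5; [11,14] uncovered → point at 14; [15,17] uncovered → point at 17.
Points: 1, 5, 14, 17 (4 total).

14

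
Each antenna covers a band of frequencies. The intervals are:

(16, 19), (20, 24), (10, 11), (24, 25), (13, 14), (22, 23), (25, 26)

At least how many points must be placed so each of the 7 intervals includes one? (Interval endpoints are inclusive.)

Process intervals by earliest right end; each time one isn't hit yet, stab at its right endpoint.
Sorted: [10,11] [13,14] [16,19] [22,23] [20,24] [24,25] [25,26]
{[10,11]} hit by 11; {[13,14]} hit by 14; {[16,19]} hit by 19; {[22,23],[20,24]} hit by 23; {[24,25],[25,26]} hit by 25.
Points: 11, 14, 19, 23, 25 (5 total).

5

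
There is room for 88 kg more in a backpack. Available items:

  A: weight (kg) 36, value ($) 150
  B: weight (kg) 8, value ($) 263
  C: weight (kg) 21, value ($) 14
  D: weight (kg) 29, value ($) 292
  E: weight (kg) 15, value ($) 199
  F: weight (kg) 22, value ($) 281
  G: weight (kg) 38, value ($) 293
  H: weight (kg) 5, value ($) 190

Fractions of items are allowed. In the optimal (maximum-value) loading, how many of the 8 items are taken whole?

Order: H (190/5=38.00) > B (263/8=32.88) > E (199/15=13.27) > F (281/22=12.77) > D (292/29=10.07) > G (293/38=7.71) > A (150/36=4.17) > C (14/21=0.67)
Fill: take H (5 @ 190) → take B (8 @ 263) → take E (15 @ 199) → take F (22 @ 281) → take D (29 @ 292) → take 9/38 of G → 69.39; 88/88 used.
5 item(s) taken whole; one partial (take 9/38 of G).

5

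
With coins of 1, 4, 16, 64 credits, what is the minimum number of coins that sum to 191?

11

191 − 2×64→63 − 3×16→15 − 3×4→3 − 3×1→0
Total coins = 2 + 3 + 3 + 3 = 11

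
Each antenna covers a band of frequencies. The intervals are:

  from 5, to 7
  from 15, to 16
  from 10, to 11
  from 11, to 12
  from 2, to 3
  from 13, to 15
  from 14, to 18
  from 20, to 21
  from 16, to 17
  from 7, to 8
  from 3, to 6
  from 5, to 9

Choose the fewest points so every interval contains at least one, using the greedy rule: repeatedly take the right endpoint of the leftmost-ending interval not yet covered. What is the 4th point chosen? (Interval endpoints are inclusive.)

15

Process intervals by earliest right end; each time one isn't hit yet, stab at its right endpoint.
By right end: [2,3]  [3,6]  [5,7]  [7,8]  [5,9]  [10,11]  [11,12]  [13,15]  [15,16]  [16,17]  [14,18]  [20,21]
[2,3] uncovered → point at 3; [5,7] uncovered → point at 7; [10,11] uncovered → point at 11; [13,15] uncovered → point at 15; [16,17] uncovered → point at 17; [20,21] uncovered → point at 21.
Points: 3, 7, 11, 15, 17, 21 (6 total).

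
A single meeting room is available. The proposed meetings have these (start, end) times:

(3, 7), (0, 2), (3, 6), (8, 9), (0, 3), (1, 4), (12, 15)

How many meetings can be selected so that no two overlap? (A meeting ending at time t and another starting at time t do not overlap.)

Sort by end time and greedily take each interval whose start is ≥ the last chosen end.
By end time: (0,2), (0,3), (1,4), (3,6), (3,7), (8,9), (12,15).
Pick (0,2); next start ≥ 2 → (3,6); next start ≥ 6 → (8,9); next start ≥ 9 → (12,15).
Selected 4 meetings.

4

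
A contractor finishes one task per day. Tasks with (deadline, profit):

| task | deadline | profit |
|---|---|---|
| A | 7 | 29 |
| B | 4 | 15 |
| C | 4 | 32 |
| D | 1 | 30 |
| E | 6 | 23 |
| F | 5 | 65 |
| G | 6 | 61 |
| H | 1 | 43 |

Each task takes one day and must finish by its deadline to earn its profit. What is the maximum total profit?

Sort by profit descending; place each in the latest free slot ≤ its deadline.
Profit order: F=65 G=61 H=43 C=32 D=30 A=29 E=23 B=15
Assign: F→slot 5, G→slot 6, H→slot 1, C→slot 4, D skipped, A→slot 7, E→slot 3, B→slot 2.
Slots: [1:H] [2:B] [3:E] [4:C] [5:F] [6:G] [7:A]
Profit = 43 + 15 + 23 + 32 + 65 + 61 + 29 = 268

268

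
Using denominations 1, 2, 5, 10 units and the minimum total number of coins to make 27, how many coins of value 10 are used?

Use the largest denomination that fits, subtract, and repeat.
27 = 2×10 + 1×5 + 1×2
Count of 10: 2

2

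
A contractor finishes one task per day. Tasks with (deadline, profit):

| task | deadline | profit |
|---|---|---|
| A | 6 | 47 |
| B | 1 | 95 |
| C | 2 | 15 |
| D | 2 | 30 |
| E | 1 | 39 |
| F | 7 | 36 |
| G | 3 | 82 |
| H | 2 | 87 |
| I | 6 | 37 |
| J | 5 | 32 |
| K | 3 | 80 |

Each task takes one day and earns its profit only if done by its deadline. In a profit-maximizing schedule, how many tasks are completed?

7

Sort by profit descending; place each in the latest free slot ≤ its deadline.
Profit order: B=95 H=87 G=82 K=80 A=47 E=39 I=37 F=36 J=32 D=30 C=15
Assign: B→slot 1, H→slot 2, G→slot 3, K skipped, A→slot 6, E skipped, I→slot 5, F→slot 7, J→slot 4, D skipped, C skipped.
Slots: [1:B] [2:H] [3:G] [4:J] [5:I] [6:A] [7:F]
7 of 11 scheduled.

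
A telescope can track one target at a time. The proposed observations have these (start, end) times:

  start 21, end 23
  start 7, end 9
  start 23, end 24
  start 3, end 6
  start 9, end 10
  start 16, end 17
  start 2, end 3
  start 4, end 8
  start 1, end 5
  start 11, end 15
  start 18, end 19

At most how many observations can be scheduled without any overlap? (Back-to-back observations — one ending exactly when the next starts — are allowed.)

Order by finish time; keep every interval that doesn't clash with the previous kept one.
Sorted by end: (2,3)  (1,5)  (3,6)  (4,8)  (7,9)  (9,10)  (11,15)  (16,17)  (18,19)  (21,23)  (23,24)
take (2,3); take (3,6); take (7,9); take (9,10); take (11,15); take (16,17); take (18,19); take (21,23); take (23,24).
Selected 9 observations.

9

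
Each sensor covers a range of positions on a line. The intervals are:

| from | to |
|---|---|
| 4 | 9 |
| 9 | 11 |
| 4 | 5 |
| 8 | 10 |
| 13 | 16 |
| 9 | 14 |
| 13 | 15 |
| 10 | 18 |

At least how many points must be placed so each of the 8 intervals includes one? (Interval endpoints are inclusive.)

3

Process intervals by earliest right end; each time one isn't hit yet, stab at its right endpoint.
Sorted: [4,5] [4,9] [8,10] [9,11] [9,14] [13,15] [13,16] [10,18]
{[4,5],[4,9]} hit by 5; {[8,10],[9,11],[9,14]} hit by 10; {[13,15],[13,16],[10,18]} hit by 15.
Points: 5, 10, 15 (3 total).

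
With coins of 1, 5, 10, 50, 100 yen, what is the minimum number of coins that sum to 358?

8

Greedy: take as many of the largest coin as possible, then repeat with the remainder.
358 − 3×100→58 − 1×50→8 − 1×5→3 − 3×1→0
Total coins = 3 + 1 + 1 + 3 = 8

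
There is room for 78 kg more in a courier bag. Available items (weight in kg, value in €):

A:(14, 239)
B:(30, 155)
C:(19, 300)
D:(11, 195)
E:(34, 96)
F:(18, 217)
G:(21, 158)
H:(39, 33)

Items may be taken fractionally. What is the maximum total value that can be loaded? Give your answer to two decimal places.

1071.38

Sort by value per unit weight and fill in that order.
Order: D (195/11=17.73) > A (239/14=17.07) > C (300/19=15.79) > F (217/18=12.06) > G (158/21=7.52) > B (155/30=5.17) > E (96/34=2.82) > H (33/39=0.85)
Fill: take D (11 @ 195) → take A (14 @ 239) → take C (19 @ 300) → take F (18 @ 217) → take 16/21 of G → 120.38; 78/78 used.
Total value = 1071.38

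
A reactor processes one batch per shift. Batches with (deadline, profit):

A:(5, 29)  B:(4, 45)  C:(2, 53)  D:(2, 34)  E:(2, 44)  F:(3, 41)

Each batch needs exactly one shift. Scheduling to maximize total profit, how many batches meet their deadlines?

Profit order: C=53 B=45 E=44 F=41 D=34 A=29
Assign: C→slot 2, B→slot 4, E→slot 1, F→slot 3, D skipped, A→slot 5.
Slots: [1:E] [2:C] [3:F] [4:B] [5:A]
5 of 6 scheduled.

5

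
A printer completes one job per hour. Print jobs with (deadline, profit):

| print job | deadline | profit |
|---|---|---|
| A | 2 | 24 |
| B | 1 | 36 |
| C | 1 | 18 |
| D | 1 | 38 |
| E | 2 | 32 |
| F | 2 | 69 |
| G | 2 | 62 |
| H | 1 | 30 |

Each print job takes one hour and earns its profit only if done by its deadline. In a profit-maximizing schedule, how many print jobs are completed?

Profit order: F=69 G=62 D=38 B=36 E=32 H=30 A=24 C=18
Assign: F→slot 2, G→slot 1, D skipped, B skipped, E skipped, H skipped, A skipped, C skipped.
Slots: [1:G] [2:F]
2 of 8 scheduled.

2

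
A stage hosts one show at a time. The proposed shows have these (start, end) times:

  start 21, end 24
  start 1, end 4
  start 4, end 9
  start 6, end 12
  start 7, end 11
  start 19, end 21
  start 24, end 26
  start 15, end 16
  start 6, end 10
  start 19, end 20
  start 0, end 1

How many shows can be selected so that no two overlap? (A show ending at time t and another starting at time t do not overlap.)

7

Greedy by earliest finish: after sorting by end time, pick each interval compatible with the last pick.
By end time: (0,1), (1,4), (4,9), (6,10), (7,11), (6,12), (15,16), (19,20), (19,21), (21,24), (24,26).
Pick (0,1); next start ≥ 1 → (1,4); next start ≥ 4 → (4,9); next start ≥ 9 → (15,16); next start ≥ 16 → (19,20); next start ≥ 20 → (21,24); next start ≥ 24 → (24,26).
Selected 7 shows.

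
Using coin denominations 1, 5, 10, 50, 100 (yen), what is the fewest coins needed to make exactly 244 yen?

244 − 2×100→44 − 4×10→4 − 4×1→0
Total coins = 2 + 4 + 4 = 10

10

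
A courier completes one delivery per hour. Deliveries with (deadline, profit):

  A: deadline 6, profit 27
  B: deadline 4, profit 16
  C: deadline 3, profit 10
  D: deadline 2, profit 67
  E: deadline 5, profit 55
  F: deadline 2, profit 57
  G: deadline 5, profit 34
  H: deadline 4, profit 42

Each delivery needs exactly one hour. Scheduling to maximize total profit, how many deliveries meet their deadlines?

By profit: D(d2,67), F(d2,57), E(d5,55), H(d4,42), G(d5,34), A(d6,27), B(d4,16), C(d3,10)
D→slot 2; F→slot 1; E→slot 5; H→slot 4; G→slot 3; A→slot 6; B skipped; C skipped.
6 of 8 scheduled.

6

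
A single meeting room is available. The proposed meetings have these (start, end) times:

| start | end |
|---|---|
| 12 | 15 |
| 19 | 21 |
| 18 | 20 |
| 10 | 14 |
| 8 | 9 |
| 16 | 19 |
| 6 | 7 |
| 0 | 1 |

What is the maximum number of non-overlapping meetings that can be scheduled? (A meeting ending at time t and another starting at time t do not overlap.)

Order by finish time; keep every interval that doesn't clash with the previous kept one.
By end time: (0,1), (6,7), (8,9), (10,14), (12,15), (16,19), (18,20), (19,21).
Pick (0,1); next start ≥ 1 → (6,7); next start ≥ 7 → (8,9); next start ≥ 9 → (10,14); next start ≥ 14 → (16,19); next start ≥ 19 → (19,21).
Selected 6 meetings.

6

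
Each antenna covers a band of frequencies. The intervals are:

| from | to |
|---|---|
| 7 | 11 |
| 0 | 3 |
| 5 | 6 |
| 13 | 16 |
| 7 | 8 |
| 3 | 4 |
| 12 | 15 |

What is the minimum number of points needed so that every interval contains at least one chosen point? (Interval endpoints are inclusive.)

4

Process intervals by earliest right end; each time one isn't hit yet, stab at its right endpoint.
By right end: [0,3]  [3,4]  [5,6]  [7,8]  [7,11]  [12,15]  [13,16]
[0,3] uncovered → point at 3; [5,6] uncovered → point at 6; [7,8] uncovered → point at 8; [12,15] uncovered → point at 15.
Points: 3, 6, 8, 15 (4 total).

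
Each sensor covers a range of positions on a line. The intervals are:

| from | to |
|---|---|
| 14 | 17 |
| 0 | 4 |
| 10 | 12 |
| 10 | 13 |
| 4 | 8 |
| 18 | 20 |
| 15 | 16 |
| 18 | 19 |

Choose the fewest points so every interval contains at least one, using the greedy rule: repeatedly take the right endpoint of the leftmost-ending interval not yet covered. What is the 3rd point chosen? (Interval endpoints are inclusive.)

16

Process intervals by earliest right end; each time one isn't hit yet, stab at its right endpoint.
By right end: [0,4]  [4,8]  [10,12]  [10,13]  [15,16]  [14,17]  [18,19]  [18,20]
[0,4] uncovered → point at 4; [10,12] uncovered → point at 12; [15,16] uncovered → point at 16; [18,19] uncovered → point at 19.
Points: 4, 12, 16, 19 (4 total).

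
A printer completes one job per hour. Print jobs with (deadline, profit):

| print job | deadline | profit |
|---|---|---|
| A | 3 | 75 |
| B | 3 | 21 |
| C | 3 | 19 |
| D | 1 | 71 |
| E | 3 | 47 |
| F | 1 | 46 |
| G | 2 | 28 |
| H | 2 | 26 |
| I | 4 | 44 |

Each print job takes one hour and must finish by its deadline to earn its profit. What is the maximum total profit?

237

Sort by profit descending; place each in the latest free slot ≤ its deadline.
Profit order: A=75 D=71 E=47 F=46 I=44 G=28 H=26 B=21 C=19
Assign: A→slot 3, D→slot 1, E→slot 2, F skipped, I→slot 4, G skipped, H skipped, B skipped, C skipped.
Slots: [1:D] [2:E] [3:A] [4:I]
Profit = 71 + 47 + 75 + 44 = 237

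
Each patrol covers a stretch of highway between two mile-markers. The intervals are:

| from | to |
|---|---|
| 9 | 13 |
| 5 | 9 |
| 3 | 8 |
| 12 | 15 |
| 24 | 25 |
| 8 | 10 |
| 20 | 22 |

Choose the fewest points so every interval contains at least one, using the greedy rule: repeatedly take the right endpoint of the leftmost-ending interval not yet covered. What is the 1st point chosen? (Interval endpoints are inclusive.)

8

Sort by right endpoint; whenever an interval is uncovered, place a point at its right end.
By right end: [3,8]  [5,9]  [8,10]  [9,13]  [12,15]  [20,22]  [24,25]
[3,8] uncovered → point at 8; [9,13] uncovered → point at 13; [20,22] uncovered → point at 22; [24,25] uncovered → point at 25.
Points: 8, 13, 22, 25 (4 total).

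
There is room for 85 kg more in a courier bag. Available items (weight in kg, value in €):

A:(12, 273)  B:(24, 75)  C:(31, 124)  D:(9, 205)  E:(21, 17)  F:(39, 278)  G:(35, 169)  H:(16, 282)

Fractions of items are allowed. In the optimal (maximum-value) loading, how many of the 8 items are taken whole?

4

Order: D (205/9=22.78) > A (273/12=22.75) > H (282/16=17.62) > F (278/39=7.13) > G (169/35=4.83) > C (124/31=4.00) > B (75/24=3.12) > E (17/21=0.81)
Fill: take D (9 @ 205) → take A (12 @ 273) → take H (16 @ 282) → take F (39 @ 278) → take 9/35 of G → 43.46; 85/85 used.
4 item(s) taken whole; one partial (take 9/35 of G).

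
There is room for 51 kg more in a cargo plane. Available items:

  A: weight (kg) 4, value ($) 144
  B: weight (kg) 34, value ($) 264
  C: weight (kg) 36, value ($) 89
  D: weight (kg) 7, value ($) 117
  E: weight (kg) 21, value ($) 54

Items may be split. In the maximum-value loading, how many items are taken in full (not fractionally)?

Greedy by value/weight ratio, highest first.
Order: A (144/4=36.00) > D (117/7=16.71) > B (264/34=7.76) > E (54/21=2.57) > C (89/36=2.47)
Fill: take A (4 @ 144) → take D (7 @ 117) → take B (34 @ 264) → take 6/21 of E → 15.43; 51/51 used.
3 item(s) taken whole; one partial (take 6/21 of E).

3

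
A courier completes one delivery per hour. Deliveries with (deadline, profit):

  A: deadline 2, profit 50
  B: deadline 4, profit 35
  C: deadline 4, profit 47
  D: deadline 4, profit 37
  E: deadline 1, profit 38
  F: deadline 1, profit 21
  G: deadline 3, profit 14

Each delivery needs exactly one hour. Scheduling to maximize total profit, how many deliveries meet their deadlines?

4

Profit order: A=50 C=47 E=38 D=37 B=35 F=21 G=14
Assign: A→slot 2, C→slot 4, E→slot 1, D→slot 3, B skipped, F skipped, G skipped.
Slots: [1:E] [2:A] [3:D] [4:C]
4 of 7 scheduled.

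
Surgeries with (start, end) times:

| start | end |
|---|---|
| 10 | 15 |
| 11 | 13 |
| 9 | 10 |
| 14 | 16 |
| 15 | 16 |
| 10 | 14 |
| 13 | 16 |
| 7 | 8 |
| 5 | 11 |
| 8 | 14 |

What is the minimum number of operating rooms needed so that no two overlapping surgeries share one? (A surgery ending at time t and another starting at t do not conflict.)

starts: [5, 7, 8, 9, 10, 10, 11, 13, 14, 15]
ends:   [8, 10, 11, 13, 14, 14, 15, 16, 16, 16]
s5→1 s7→2 e8→1 s8→2 s9→3 e10→2 s10→3 s10→4  — peak 4.

4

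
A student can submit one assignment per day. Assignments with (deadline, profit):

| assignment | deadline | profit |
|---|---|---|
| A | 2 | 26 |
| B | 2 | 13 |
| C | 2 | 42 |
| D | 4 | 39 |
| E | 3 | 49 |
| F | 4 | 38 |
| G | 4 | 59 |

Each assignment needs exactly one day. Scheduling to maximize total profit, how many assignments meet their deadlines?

Profit order: G=59 E=49 C=42 D=39 F=38 A=26 B=13
Assign: G→slot 4, E→slot 3, C→slot 2, D→slot 1, F skipped, A skipped, B skipped.
Slots: [1:D] [2:C] [3:E] [4:G]
4 of 7 scheduled.

4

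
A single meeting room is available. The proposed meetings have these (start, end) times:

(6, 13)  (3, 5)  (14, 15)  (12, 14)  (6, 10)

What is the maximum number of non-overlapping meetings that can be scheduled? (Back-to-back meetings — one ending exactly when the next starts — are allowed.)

4

Greedy by earliest finish: after sorting by end time, pick each interval compatible with the last pick.
Sorted by end: (3,5)  (6,10)  (6,13)  (12,14)  (14,15)
take (3,5); take (6,10); take (12,14); take (14,15).
Selected 4 meetings.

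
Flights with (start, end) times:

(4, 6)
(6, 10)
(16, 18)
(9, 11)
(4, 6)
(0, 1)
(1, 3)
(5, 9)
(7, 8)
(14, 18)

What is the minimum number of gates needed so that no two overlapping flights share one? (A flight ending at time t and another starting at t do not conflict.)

Events (time:±→running): 0:+→1 1:-→0 1:+→1 3:-→0 4:+→1 4:+→2 5:+→3 … peak 3.

3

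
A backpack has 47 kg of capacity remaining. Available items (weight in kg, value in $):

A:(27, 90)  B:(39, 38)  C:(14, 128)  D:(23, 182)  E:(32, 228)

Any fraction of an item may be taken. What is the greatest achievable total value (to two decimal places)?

Sort by value per unit weight and fill in that order.
Ratios (sorted): C 9.14, D 7.91, E 7.12, A 3.33, B 0.97
take C (14 @ 128); take D (23 @ 182); take 10/32 of E → 71.25. Capacity used 47/47.
Total value = 381.25

381.25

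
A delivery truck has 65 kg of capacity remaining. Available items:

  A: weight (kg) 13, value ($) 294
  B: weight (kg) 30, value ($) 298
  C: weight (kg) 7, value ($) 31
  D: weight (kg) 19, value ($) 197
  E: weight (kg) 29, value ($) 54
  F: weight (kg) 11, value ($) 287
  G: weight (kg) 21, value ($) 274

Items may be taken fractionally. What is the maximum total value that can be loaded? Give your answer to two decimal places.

Greedy by value/weight ratio, highest first.
Order: F (287/11=26.09) > A (294/13=22.62) > G (274/21=13.05) > D (197/19=10.37) > B (298/30=9.93) > C (31/7=4.43) > E (54/29=1.86)
Fill: take F (11 @ 287) → take A (13 @ 294) → take G (21 @ 274) → take D (19 @ 197) → take 1/30 of B → 9.93; 65/65 used.
Total value = 1061.93

1061.93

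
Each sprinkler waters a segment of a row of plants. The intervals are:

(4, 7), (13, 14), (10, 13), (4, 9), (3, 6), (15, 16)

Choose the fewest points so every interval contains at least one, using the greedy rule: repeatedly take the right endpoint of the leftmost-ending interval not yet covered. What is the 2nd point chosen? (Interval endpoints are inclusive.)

Sort by right endpoint; whenever an interval is uncovered, place a point at its right end.
Sorted: [3,6] [4,7] [4,9] [10,13] [13,14] [15,16]
{[3,6],[4,7],[4,9]} hit by 6; {[10,13],[13,14]} hit by 13; {[15,16]} hit by 16.
Points: 6, 13, 16 (3 total).

13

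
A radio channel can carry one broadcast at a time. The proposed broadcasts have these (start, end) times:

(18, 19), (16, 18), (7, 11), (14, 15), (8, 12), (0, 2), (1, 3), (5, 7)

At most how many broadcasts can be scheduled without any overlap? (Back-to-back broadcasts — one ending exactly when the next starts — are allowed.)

Sorted by end: (0,2)  (1,3)  (5,7)  (7,11)  (8,12)  (14,15)  (16,18)  (18,19)
take (0,2); take (5,7); take (7,11); take (14,15); take (16,18); take (18,19).
Selected 6 broadcasts.

6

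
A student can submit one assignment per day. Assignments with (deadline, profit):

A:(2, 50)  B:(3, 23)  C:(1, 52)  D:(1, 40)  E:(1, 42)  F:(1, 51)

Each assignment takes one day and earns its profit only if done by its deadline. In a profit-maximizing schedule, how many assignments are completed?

3

By profit: C(d1,52), F(d1,51), A(d2,50), E(d1,42), D(d1,40), B(d3,23)
C→slot 1; F skipped; A→slot 2; E skipped; D skipped; B→slot 3.
3 of 6 scheduled.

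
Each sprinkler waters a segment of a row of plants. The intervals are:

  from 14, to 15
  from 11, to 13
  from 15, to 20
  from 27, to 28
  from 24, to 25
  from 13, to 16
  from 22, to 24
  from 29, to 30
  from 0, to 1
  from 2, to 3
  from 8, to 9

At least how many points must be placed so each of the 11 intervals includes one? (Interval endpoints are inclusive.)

8

Sorted: [0,1] [2,3] [8,9] [11,13] [14,15] [13,16] [15,20] [22,24] [24,25] [27,28] [29,30]
{[0,1]} hit by 1; {[2,3]} hit by 3; {[8,9]} hit by 9; {[11,13]} hit by 13; {[14,15],[13,16],[15,20]} hit by 15; {[22,24],[24,25]} hit by 24; {[27,28]} hit by 28; {[29,30]} hit by 30.
Points: 1, 3, 9, 13, 15, 24, 28, 30 (8 total).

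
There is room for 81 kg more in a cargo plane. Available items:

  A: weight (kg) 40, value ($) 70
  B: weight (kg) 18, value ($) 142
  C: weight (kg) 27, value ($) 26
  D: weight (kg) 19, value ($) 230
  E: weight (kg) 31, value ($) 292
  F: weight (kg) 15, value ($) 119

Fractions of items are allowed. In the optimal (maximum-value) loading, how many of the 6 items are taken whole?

Greedy by value/weight ratio, highest first.
Ratios (sorted): D 12.11, E 9.42, F 7.93, B 7.89, A 1.75, C 0.96
take D (19 @ 230); take E (31 @ 292); take F (15 @ 119); take 16/18 of B → 126.22. Capacity used 81/81.
3 item(s) taken whole; one partial (take 16/18 of B).

3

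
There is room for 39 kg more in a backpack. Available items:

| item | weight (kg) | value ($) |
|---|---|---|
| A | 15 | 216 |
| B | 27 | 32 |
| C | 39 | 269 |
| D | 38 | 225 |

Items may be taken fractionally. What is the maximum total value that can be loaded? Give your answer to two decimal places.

381.54

Greedy by value/weight ratio, highest first.
Order: A (216/15=14.40) > C (269/39=6.90) > D (225/38=5.92) > B (32/27=1.19)
Fill: take A (15 @ 216) → take 24/39 of C → 165.54; 39/39 used.
Total value = 381.54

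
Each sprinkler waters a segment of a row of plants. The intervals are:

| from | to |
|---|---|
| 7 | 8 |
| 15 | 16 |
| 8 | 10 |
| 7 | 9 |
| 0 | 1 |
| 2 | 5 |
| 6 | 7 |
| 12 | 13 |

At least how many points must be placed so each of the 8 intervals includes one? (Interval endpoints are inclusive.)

6

By right end: [0,1]  [2,5]  [6,7]  [7,8]  [7,9]  [8,10]  [12,13]  [15,16]
[0,1] uncovered → point at 1; [2,5] uncovered → point at 5; [6,7] uncovered → point at 7; [8,10] uncovered → point at 10; [12,13] uncovered → point at 13; [15,16] uncovered → point at 16.
Points: 1, 5, 7, 10, 13, 16 (6 total).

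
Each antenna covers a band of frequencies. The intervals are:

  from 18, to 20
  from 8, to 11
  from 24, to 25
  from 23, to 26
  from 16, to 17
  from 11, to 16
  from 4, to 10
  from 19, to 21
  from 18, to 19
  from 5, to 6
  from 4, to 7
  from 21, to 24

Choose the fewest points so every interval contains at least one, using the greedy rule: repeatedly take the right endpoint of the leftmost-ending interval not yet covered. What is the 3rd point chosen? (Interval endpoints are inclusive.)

17

By right end: [5,6]  [4,7]  [4,10]  [8,11]  [11,16]  [16,17]  [18,19]  [18,20]  [19,21]  [21,24]  [24,25]  [23,26]
[5,6] uncovered → point at 6; [8,11] uncovered → point at 11; [16,17] uncovered → point at 17; [18,19] uncovered → point at 19; [21,24] uncovered → point at 24.
Points: 6, 11, 17, 19, 24 (5 total).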